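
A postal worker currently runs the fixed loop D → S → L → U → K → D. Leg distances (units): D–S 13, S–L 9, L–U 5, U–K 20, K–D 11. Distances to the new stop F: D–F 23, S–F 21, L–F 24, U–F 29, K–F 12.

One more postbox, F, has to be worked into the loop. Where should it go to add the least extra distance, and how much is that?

Adding 21 by placing F on the U–K leg.

Insertion cost between consecutive stops i–j is d(i,F) + d(F,j) − d(i,j):
  between D and S: 23 + 21 − 13 = 31
  between S and L: 21 + 24 − 9 = 36
  between L and U: 24 + 29 − 5 = 48
  between U and K: 29 + 12 − 20 = 21
  between K and D: 12 + 23 − 11 = 24
Cheapest insertion is between U and K, adding 21.
New total = 58 + 21 = 79.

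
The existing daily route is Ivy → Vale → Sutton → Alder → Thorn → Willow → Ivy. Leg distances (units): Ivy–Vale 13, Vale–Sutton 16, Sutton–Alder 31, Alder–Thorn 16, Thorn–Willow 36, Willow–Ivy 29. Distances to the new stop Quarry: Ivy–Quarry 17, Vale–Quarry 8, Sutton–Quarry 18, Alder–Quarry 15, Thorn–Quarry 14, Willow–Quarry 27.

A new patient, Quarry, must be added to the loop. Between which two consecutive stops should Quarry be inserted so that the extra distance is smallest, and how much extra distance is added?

Insertion cost between consecutive stops i–j is d(i,Quarry) + d(Quarry,j) − d(i,j):
  between Ivy and Vale: 17 + 8 − 13 = 12
  between Vale and Sutton: 8 + 18 − 16 = 10
  between Sutton and Alder: 18 + 15 − 31 = 2
  between Alder and Thorn: 15 + 14 − 16 = 13
  between Thorn and Willow: 14 + 27 − 36 = 5
  between Willow and Ivy: 27 + 17 − 29 = 15
Cheapest insertion is between Sutton and Alder, adding 2.
New total = 141 + 2 = 143.

+2 — insert Quarry between Sutton and Alder.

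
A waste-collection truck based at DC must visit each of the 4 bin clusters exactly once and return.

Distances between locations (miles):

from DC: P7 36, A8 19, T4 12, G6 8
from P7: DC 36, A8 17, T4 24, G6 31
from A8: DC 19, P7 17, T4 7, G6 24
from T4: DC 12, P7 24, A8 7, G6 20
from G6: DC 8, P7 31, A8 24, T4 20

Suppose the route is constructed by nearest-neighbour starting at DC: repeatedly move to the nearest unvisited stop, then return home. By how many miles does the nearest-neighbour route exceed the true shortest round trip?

Excess over optimum: 13 miles.

DC: G6=8, T4=12, A8=19, P7=36 ⇒ G6
G6: T4=20, A8=24, P7=31 ⇒ T4
T4: A8=7, P7=24 ⇒ A8
A8: P7=17 ⇒ P7
NN route DC → G6 → T4 → A8 → P7 → DC costs 88.
Optimal: DC → T4 → A8 → P7 → G6 → DC costs 75 (by enumerating all 12 distinct tours).
Excess = 88 − 75 = 13.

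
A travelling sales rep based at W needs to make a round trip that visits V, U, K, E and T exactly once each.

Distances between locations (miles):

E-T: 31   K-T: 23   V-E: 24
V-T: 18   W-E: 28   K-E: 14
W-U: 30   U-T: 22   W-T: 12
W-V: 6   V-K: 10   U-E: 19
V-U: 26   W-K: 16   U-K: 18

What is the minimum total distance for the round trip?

Minimum total distance: 83 miles.

W - V - U - K - E - T - W: 6+26+18+14+31+12 = 107
W - V - U - K - T - E - W: 6+26+18+23+31+28 = 132
W - V - U - E - K - T - W: 6+26+19+14+23+12 = 100
W - V - U - E - T - K - W: 6+26+19+31+23+16 = 121
W - V - U - T - K - E - W: 6+26+22+23+14+28 = 119
W - V - U - T - E - K - W: 6+26+22+31+14+16 = 115
W - V - K - U - E - T - W: 6+10+18+19+31+12 = 96
W - V - K - U - T - E - W: 6+10+18+22+31+28 = 115
W - V - K - E - U - T - W: 6+10+14+19+22+12 = 83
W - V - K - E - T - U - W: 6+10+14+31+22+30 = 113
W - V - K - T - U - E - W: 6+10+23+22+19+28 = 108
W - V - K - T - E - U - W: 6+10+23+31+19+30 = 119
W - V - E - U - K - T - W: 6+24+19+18+23+12 = 102
W - V - E - U - T - K - W: 6+24+19+22+23+16 = 110
… (46 more)
The minimum is 83.
One optimal route: W → V → K → E → U → T → W (or its reverse).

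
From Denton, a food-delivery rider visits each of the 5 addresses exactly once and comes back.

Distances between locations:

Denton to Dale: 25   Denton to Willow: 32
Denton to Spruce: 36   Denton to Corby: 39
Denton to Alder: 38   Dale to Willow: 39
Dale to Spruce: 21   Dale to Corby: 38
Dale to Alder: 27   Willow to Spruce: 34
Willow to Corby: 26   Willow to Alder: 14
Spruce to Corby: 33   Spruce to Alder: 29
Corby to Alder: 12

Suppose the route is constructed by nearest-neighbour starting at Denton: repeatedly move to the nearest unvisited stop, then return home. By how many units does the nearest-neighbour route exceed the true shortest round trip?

Denton: Dale=25, Willow=32, Spruce=36, Alder=38, Corby=39 ⇒ Dale
Dale: Spruce=21, Alder=27, Corby=38, Willow=39 ⇒ Spruce
Spruce: Alder=29, Corby=33, Willow=34 ⇒ Alder
Alder: Corby=12, Willow=14 ⇒ Corby
Corby: Willow=26 ⇒ Willow
NN route Denton → Dale → Spruce → Alder → Corby → Willow → Denton costs 145.
Optimal: Denton → Dale → Spruce → Corby → Alder → Willow → Denton costs 137 (by enumerating all 60 distinct tours).
Excess = 145 − 137 = 8.

The nearest-neighbour route is 8 longer than optimal.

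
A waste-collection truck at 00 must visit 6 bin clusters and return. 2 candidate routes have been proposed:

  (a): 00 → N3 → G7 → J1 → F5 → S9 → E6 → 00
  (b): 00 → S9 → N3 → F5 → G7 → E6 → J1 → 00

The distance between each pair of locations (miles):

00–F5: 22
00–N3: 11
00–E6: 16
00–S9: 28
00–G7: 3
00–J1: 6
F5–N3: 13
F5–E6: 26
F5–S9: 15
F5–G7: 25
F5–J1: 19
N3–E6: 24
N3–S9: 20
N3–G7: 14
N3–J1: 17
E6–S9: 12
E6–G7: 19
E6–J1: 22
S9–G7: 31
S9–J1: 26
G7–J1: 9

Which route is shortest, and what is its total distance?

96 miles — (a) is the shortest.

(a): 11 + 14 + 9 + 19 + 15 + 12 + 16 = 96
(b): 28 + 20 + 13 + 25 + 19 + 22 + 6 = 133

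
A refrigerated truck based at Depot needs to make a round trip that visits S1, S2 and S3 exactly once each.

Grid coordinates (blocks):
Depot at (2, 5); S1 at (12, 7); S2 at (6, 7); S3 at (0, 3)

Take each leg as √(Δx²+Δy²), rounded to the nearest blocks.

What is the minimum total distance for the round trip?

With 3 stops there are 3!/2 = 3 distinct round trips (a route and its reverse cost the same).
Depot→S1→S2→S3→Depot: 10+6+7+3 = 26
Depot→S1→S3→S2→Depot: 10+13+7+4 = 34
Depot→S2→S1→S3→Depot: 4+6+13+3 = 26
The minimum is 26.
One optimal route: Depot → S1 → S2 → S3 → Depot (or its reverse).

Shortest round trip = 26 blocks.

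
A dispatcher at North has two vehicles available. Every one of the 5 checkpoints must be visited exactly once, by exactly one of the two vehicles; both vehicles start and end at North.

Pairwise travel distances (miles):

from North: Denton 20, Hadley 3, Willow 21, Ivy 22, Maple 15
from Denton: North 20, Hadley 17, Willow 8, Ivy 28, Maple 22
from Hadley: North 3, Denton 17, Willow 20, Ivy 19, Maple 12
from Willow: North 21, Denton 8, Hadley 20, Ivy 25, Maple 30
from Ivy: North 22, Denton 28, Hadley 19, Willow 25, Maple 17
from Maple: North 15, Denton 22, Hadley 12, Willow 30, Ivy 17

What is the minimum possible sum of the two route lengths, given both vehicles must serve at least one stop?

Minimum combined distance: 91 miles.

Try each way of splitting the stops between the two vehicles (each non-empty) and, for each split, find the best tour for each vehicle:
  {Denton} + {Hadley, Willow, Ivy, Maple}: 40 + 78 = 118
  {Hadley} + {Denton, Willow, Ivy, Maple}: 6 + 85 = 91
  {Denton, Hadley} + {Willow, Ivy, Maple}: 40 + 78 = 118
  {Willow} + {Denton, Hadley, Ivy, Maple}: 42 + 80 = 122
  {Denton, Willow} + {Hadley, Ivy, Maple}: 49 + 54 = 103
  {Hadley, Willow} + {Denton, Ivy, Maple}: 44 + 80 = 124
  … (15 splits in total)
Best: vehicle 1 North → Hadley → North = 6; vehicle 2 North → Denton → Willow → Ivy → Maple → North = 85; combined 91.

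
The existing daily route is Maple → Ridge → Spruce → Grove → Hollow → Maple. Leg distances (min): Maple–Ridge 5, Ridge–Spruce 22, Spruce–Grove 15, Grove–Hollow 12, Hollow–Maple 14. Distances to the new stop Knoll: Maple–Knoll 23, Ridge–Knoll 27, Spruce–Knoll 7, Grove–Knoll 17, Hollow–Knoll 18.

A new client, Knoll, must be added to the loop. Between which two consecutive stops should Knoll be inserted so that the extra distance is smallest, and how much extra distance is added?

Insertion cost between consecutive stops i–j is d(i,Knoll) + d(Knoll,j) − d(i,j):
  between Maple and Ridge: 23 + 27 − 5 = 45
  between Ridge and Spruce: 27 + 7 − 22 = 12
  between Spruce and Grove: 7 + 17 − 15 = 9
  between Grove and Hollow: 17 + 18 − 12 = 23
  between Hollow and Maple: 18 + 23 − 14 = 27
Cheapest insertion is between Spruce and Grove, adding 9.
New total = 68 + 9 = 77.

Minimum extra distance: 9 min, inserting Knoll between Spruce and Grove.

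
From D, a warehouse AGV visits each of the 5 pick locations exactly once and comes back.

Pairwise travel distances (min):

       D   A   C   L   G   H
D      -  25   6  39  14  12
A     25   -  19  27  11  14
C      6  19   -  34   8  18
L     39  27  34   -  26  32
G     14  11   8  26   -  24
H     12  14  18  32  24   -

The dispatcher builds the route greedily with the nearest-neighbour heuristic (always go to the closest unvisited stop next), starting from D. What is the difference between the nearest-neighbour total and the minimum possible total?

Excess over optimum: 17 min.

D: C=6, H=12, G=14, A=25, L=39 ⇒ C
C: G=8, H=18, A=19, L=34 ⇒ G
G: A=11, H=24, L=26 ⇒ A
A: H=14, L=27 ⇒ H
H: L=32 ⇒ L
NN route D → C → G → A → H → L → D costs 110.
Optimal: D → C → G → L → A → H → D costs 93 (by enumerating all 60 distinct tours).
Excess = 110 − 93 = 17.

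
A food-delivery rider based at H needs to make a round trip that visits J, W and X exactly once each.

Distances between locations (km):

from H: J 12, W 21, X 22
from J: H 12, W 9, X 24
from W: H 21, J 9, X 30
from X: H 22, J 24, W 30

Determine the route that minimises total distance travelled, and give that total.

Minimum total distance: 73 km.

With 3 stops there are 3!/2 = 3 distinct round trips (a route and its reverse cost the same).
H - J - W - X - H: 12+9+30+22 = 73
H - J - X - W - H: 12+24+30+21 = 87
H - W - J - X - H: 21+9+24+22 = 76
The minimum is 73.
One optimal route: H → J → W → X → H (or its reverse).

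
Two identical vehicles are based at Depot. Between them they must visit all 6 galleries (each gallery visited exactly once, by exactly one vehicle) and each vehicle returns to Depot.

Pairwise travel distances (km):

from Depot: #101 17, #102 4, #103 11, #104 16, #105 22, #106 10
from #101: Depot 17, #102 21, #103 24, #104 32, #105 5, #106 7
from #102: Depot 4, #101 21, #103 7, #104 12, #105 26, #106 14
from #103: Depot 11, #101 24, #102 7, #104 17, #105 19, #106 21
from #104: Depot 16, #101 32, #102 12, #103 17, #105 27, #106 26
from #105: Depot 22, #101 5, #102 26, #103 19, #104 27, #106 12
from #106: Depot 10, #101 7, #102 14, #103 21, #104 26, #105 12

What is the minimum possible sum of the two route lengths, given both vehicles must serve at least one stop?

There are 2^5 − 1 = 31 ways to divide the 6 stops into two non-empty groups. For each, the best each vehicle can do is its own shortest tour through its group:
  {#101} + {#102, #103, #104, #105, #106}: 34 + 74 = 108
  {#102} + {#101, #103, #104, #105, #106}: 8 + 74 = 82
  {#101, #102} + {#103, #104, #105, #106}: 42 + 74 = 116
  {#103} + {#101, #102, #104, #105, #106}: 22 + 65 = 87
  {#101, #103} + {#102, #104, #105, #106}: 52 + 65 = 117
  {#102, #103} + {#101, #104, #105, #106}: 22 + 65 = 87
  … (31 splits in total)
Best: vehicle 1 Depot → #102 → Depot = 8; vehicle 2 Depot → #104 → #103 → #105 → #101 → #106 → Depot = 74; combined 82.

Minimum combined distance: 82 km.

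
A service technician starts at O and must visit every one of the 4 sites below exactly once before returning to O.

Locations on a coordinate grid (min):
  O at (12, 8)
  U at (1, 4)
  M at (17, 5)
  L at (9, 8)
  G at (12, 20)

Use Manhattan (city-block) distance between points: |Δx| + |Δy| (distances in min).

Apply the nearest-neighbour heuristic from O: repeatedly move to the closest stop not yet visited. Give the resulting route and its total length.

From O: distances to unvisited — L=3, M=8, G=12, U=15. Nearest is L (3).
From L: distances to unvisited — M=11, U=12, G=15. Nearest is M (11).
From M: distances to unvisited — U=17, G=20. Nearest is U (17).
From U: distances to unvisited — G=27. Nearest is G (27).
Return G→O: 12.
Total = 3 + 11 + 17 + 27 + 12 = 70.

Nearest-neighbour total = 70 min; route O → L → M → U → G → O.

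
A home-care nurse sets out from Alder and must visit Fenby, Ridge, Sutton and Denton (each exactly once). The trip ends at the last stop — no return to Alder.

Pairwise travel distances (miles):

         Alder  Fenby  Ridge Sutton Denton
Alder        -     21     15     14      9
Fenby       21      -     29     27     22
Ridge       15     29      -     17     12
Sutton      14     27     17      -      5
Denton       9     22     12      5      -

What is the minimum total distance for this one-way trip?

There are 4! = 24 possible orderings.
Alder→Fenby→Ridge→Sutton→Denton: 21+29+17+5 = 72
Alder→Fenby→Ridge→Denton→Sutton: 21+29+12+5 = 67
Alder→Fenby→Sutton→Ridge→Denton: 21+27+17+12 = 77
Alder→Fenby→Sutton→Denton→Ridge: 21+27+5+12 = 65
Alder→Fenby→Denton→Ridge→Sutton: 21+22+12+17 = 72
Alder→Fenby→Denton→Sutton→Ridge: 21+22+5+17 = 65
Alder→Ridge→Fenby→Sutton→Denton: 15+29+27+5 = 76
Alder→Ridge→Fenby→Denton→Sutton: 15+29+22+5 = 71
Alder→Ridge→Sutton→Fenby→Denton: 15+17+27+22 = 81
Alder→Ridge→Sutton→Denton→Fenby: 15+17+5+22 = 59
Alder→Ridge→Denton→Fenby→Sutton: 15+12+22+27 = 76
Alder→Ridge→Denton→Sutton→Fenby: 15+12+5+27 = 59
Alder→Sutton→Fenby→Ridge→Denton: 14+27+29+12 = 82
Alder→Sutton→Fenby→Denton→Ridge: 14+27+22+12 = 75
… (10 more)
The minimum is 59.
One shortest path: Alder → Ridge → Sutton → Denton → Fenby.

59 miles — the minimum one-way total.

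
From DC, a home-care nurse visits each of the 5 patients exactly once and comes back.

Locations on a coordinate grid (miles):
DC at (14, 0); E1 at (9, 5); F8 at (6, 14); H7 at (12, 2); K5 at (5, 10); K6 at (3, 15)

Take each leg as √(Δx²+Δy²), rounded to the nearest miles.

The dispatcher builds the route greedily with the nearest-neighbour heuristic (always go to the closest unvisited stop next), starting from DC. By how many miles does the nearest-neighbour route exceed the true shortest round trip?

From DC: H7=3, E1=7, K5=13, F8=16, K6=19 → choose H7 (3).
From H7: E1=4, K5=11, F8=13, K6=16 → choose E1 (4).
From E1: K5=6, F8=9, K6=12 → choose K5 (6).
From K5: F8=4, K6=5 → choose F8 (4).
From F8: K6=3 → choose K6 (3).
NN route DC → H7 → E1 → K5 → F8 → K6 → DC costs 39.
Optimal: DC → E1 → K5 → K6 → F8 → H7 → DC costs 37 (by enumerating all 60 distinct tours).
Excess = 39 − 37 = 2.

2 miles longer than the optimal tour.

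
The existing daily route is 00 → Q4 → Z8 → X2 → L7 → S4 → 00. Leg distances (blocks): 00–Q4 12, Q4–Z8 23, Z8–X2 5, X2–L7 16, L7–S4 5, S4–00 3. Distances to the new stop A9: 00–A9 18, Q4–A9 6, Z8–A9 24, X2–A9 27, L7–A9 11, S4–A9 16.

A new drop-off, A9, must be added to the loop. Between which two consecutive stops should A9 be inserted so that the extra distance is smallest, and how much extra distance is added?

Insertion cost between consecutive stops i–j is d(i,A9) + d(A9,j) − d(i,j):
  between 00 and Q4: 18 + 6 − 12 = 12
  between Q4 and Z8: 6 + 24 − 23 = 7
  between Z8 and X2: 24 + 27 − 5 = 46
  between X2 and L7: 27 + 11 − 16 = 22
  between L7 and S4: 11 + 16 − 5 = 22
  between S4 and 00: 16 + 18 − 3 = 31
Cheapest insertion is between Q4 and Z8, adding 7.
New total = 64 + 7 = 71.

Minimum extra distance: 7 blocks, inserting A9 between Q4 and Z8.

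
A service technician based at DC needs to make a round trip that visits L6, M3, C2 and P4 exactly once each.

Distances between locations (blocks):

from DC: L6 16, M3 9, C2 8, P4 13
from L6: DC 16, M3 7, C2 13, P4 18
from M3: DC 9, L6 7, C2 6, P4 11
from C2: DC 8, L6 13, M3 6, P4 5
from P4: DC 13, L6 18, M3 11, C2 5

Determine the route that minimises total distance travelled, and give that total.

There are 12 distinct closed tours to check (reversals are equivalent).
DC → L6 → M3 → C2 → P4 → DC: 16+7+6+5+13 = 47
DC → L6 → M3 → P4 → C2 → DC: 16+7+11+5+8 = 47
DC → L6 → C2 → M3 → P4 → DC: 16+13+6+11+13 = 59
DC → L6 → C2 → P4 → M3 → DC: 16+13+5+11+9 = 54
DC → L6 → P4 → M3 → C2 → DC: 16+18+11+6+8 = 59
DC → L6 → P4 → C2 → M3 → DC: 16+18+5+6+9 = 54
DC → M3 → L6 → C2 → P4 → DC: 9+7+13+5+13 = 47
DC → M3 → L6 → P4 → C2 → DC: 9+7+18+5+8 = 47
DC → M3 → C2 → L6 → P4 → DC: 9+6+13+18+13 = 59
DC → M3 → P4 → L6 → C2 → DC: 9+11+18+13+8 = 59
DC → C2 → L6 → M3 → P4 → DC: 8+13+7+11+13 = 52
DC → C2 → M3 → L6 → P4 → DC: 8+6+7+18+13 = 52
The minimum is 47.
One optimal route: DC → L6 → M3 → C2 → P4 → DC (or its reverse).

Minimum total distance: 47 blocks.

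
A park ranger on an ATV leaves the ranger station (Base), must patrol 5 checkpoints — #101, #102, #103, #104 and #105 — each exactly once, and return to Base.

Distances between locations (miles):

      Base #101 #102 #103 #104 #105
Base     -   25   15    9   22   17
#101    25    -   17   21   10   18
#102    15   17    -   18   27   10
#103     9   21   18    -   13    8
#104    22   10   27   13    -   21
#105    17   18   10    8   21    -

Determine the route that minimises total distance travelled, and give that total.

Base-#101-#102-#103-#104-#105-Base: 25+17+18+13+21+17 = 111
Base-#101-#102-#103-#105-#104-Base: 25+17+18+8+21+22 = 111
Base-#101-#102-#104-#103-#105-Base: 25+17+27+13+8+17 = 107
Base-#101-#102-#104-#105-#103-Base: 25+17+27+21+8+9 = 107
Base-#101-#102-#105-#103-#104-Base: 25+17+10+8+13+22 = 95
Base-#101-#102-#105-#104-#103-Base: 25+17+10+21+13+9 = 95
Base-#101-#103-#102-#104-#105-Base: 25+21+18+27+21+17 = 129
Base-#101-#103-#102-#105-#104-Base: 25+21+18+10+21+22 = 117
Base-#101-#103-#104-#102-#105-Base: 25+21+13+27+10+17 = 113
Base-#101-#103-#104-#105-#102-Base: 25+21+13+21+10+15 = 105
Base-#101-#103-#105-#102-#104-Base: 25+21+8+10+27+22 = 113
Base-#101-#103-#105-#104-#102-Base: 25+21+8+21+27+15 = 117
Base-#101-#104-#102-#103-#105-Base: 25+10+27+18+8+17 = 105
Base-#101-#104-#102-#105-#103-Base: 25+10+27+10+8+9 = 89
… (46 more)
Base-#102-#105-#101-#104-#103-Base: 15+10+18+10+13+9 = 75  ← best
The minimum is 75.
One optimal route: Base → #102 → #105 → #101 → #104 → #103 → Base (or its reverse).

75 miles — the shortest possible round trip.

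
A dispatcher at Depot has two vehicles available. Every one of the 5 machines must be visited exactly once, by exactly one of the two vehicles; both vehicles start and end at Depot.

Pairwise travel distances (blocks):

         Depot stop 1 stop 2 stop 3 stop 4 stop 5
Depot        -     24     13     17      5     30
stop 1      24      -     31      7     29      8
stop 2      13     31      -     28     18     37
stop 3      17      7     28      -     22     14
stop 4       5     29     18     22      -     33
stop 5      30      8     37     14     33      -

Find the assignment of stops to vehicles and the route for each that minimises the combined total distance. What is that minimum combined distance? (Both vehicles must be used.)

92 blocks — the smallest possible combined total.

There are 2^4 − 1 = 15 ways to divide the 5 stops into two non-empty groups. For each, the best each vehicle can do is its own shortest tour through its group:
  {stop 1} + {stop 2, stop 3, stop 4, stop 5}: 48 + 91 = 139
  {stop 2} + {stop 1, stop 3, stop 4, stop 5}: 26 + 70 = 96
  {stop 1, stop 2} + {stop 3, stop 4, stop 5}: 68 + 69 = 137
  {stop 3} + {stop 1, stop 2, stop 4, stop 5}: 34 + 90 = 124
  {stop 1, stop 3} + {stop 2, stop 4, stop 5}: 48 + 88 = 136
  {stop 2, stop 3} + {stop 1, stop 4, stop 5}: 58 + 70 = 128
  … (15 splits in total)
  {stop 4} + {stop 1, stop 2, stop 3, stop 5}: 10 + 82 = 92  ← best
Best: vehicle 1 Depot → stop 4 → Depot = 10; vehicle 2 Depot → stop 2 → stop 5 → stop 1 → stop 3 → Depot = 82; combined 92.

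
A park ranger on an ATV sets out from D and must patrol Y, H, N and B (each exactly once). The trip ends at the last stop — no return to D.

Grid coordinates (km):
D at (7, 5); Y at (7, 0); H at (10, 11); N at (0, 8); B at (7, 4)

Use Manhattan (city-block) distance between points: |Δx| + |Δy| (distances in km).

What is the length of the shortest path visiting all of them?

There are 4! = 24 possible orderings.
D→Y→H→N→B: 5+14+13+11 = 43
D→Y→H→B→N: 5+14+10+11 = 40
D→Y→N→H→B: 5+15+13+10 = 43
D→Y→N→B→H: 5+15+11+10 = 41
D→Y→B→H→N: 5+4+10+13 = 32
D→Y→B→N→H: 5+4+11+13 = 33
D→H→Y→N→B: 9+14+15+11 = 49
D→H→Y→B→N: 9+14+4+11 = 38
D→H→N→Y→B: 9+13+15+4 = 41
D→H→N→B→Y: 9+13+11+4 = 37
D→H→B→Y→N: 9+10+4+15 = 38
D→H→B→N→Y: 9+10+11+15 = 45
D→N→Y→H→B: 10+15+14+10 = 49
D→N→Y→B→H: 10+15+4+10 = 39
… (10 more)
The minimum is 32.
One shortest path: D → Y → B → H → N.

Shortest open route: 32 km.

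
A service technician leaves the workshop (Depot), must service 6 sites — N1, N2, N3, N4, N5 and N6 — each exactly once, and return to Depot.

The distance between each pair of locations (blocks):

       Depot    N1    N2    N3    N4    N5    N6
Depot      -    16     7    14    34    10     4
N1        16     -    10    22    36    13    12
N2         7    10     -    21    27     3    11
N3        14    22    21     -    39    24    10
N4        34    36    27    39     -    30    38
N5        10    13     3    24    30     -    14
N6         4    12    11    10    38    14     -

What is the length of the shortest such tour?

112 blocks — the shortest possible round trip.

With 6 stops there are 6!/2 = 360 distinct round trips (a route and its reverse cost the same).
Depot-N1-N2-N3-N4-N5-N6-Depot: 16+10+21+39+30+14+4 = 134
Depot-N1-N2-N3-N4-N6-N5-Depot: 16+10+21+39+38+14+10 = 148
Depot-N1-N2-N3-N5-N4-N6-Depot: 16+10+21+24+30+38+4 = 143
Depot-N1-N2-N3-N5-N6-N4-Depot: 16+10+21+24+14+38+34 = 157
Depot-N1-N2-N3-N6-N4-N5-Depot: 16+10+21+10+38+30+10 = 135
Depot-N1-N2-N3-N6-N5-N4-Depot: 16+10+21+10+14+30+34 = 135
Depot-N1-N2-N4-N3-N5-N6-Depot: 16+10+27+39+24+14+4 = 134
Depot-N1-N2-N4-N3-N6-N5-Depot: 16+10+27+39+10+14+10 = 126
… (352 more)
Depot-N1-N2-N5-N4-N3-N6-Depot: 16+10+3+30+39+10+4 = 112  ← best
The minimum is 112.
One optimal route: Depot → N1 → N2 → N5 → N4 → N3 → N6 → Depot (or its reverse).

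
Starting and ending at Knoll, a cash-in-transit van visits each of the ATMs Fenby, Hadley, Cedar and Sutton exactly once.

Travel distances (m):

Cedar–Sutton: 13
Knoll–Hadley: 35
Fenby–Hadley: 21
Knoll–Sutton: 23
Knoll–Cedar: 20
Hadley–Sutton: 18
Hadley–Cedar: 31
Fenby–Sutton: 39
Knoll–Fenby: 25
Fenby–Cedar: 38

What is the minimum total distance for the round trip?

Shortest round trip = 97 m.

Knoll - Fenby - Hadley - Cedar - Sutton - Knoll: 25+21+31+13+23 = 113
Knoll - Fenby - Hadley - Sutton - Cedar - Knoll: 25+21+18+13+20 = 97
Knoll - Fenby - Cedar - Hadley - Sutton - Knoll: 25+38+31+18+23 = 135
Knoll - Fenby - Cedar - Sutton - Hadley - Knoll: 25+38+13+18+35 = 129
Knoll - Fenby - Sutton - Hadley - Cedar - Knoll: 25+39+18+31+20 = 133
Knoll - Fenby - Sutton - Cedar - Hadley - Knoll: 25+39+13+31+35 = 143
Knoll - Hadley - Fenby - Cedar - Sutton - Knoll: 35+21+38+13+23 = 130
Knoll - Hadley - Fenby - Sutton - Cedar - Knoll: 35+21+39+13+20 = 128
Knoll - Hadley - Cedar - Fenby - Sutton - Knoll: 35+31+38+39+23 = 166
Knoll - Hadley - Sutton - Fenby - Cedar - Knoll: 35+18+39+38+20 = 150
Knoll - Cedar - Fenby - Hadley - Sutton - Knoll: 20+38+21+18+23 = 120
Knoll - Cedar - Hadley - Fenby - Sutton - Knoll: 20+31+21+39+23 = 134
The minimum is 97.
One optimal route: Knoll → Fenby → Hadley → Sutton → Cedar → Knoll (or its reverse).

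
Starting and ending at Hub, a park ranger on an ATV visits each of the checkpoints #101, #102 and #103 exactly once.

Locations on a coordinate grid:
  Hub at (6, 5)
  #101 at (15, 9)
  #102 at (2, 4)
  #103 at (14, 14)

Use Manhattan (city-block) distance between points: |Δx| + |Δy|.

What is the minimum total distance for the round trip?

There are 3 distinct closed tours to check (reversals are equivalent).
Hub → #101 → #102 → #103 → Hub: 13+18+22+17 = 70
Hub → #101 → #103 → #102 → Hub: 13+6+22+5 = 46
Hub → #102 → #101 → #103 → Hub: 5+18+6+17 = 46
The minimum is 46.
One optimal route: Hub → #101 → #103 → #102 → Hub (or its reverse).

46 — the shortest possible round trip.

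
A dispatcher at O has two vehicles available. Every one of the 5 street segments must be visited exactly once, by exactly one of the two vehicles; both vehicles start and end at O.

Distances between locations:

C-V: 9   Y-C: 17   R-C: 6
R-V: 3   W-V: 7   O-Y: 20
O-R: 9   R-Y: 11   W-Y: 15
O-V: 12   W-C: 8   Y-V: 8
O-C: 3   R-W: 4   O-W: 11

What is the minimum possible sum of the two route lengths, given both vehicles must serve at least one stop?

52 — the smallest possible combined total.

Try each way of splitting the stops between the two vehicles (each non-empty) and, for each split, find the best tour for each vehicle:
  {R} + {W, Y, C, V}: 18 + 46 = 64
  {W} + {R, Y, C, V}: 22 + 40 = 62
  {R, W} + {Y, C, V}: 24 + 40 = 64
  {Y} + {R, W, C, V}: 40 + 30 = 70
  {R, Y} + {W, C, V}: 40 + 30 = 70
  {W, Y} + {R, C, V}: 46 + 24 = 70
  … (15 splits in total)
  {C} + {R, W, Y, V}: 6 + 46 = 52  ← best
Best: vehicle 1 O → C → O = 6; vehicle 2 O → R → Y → V → W → O = 46; combined 52.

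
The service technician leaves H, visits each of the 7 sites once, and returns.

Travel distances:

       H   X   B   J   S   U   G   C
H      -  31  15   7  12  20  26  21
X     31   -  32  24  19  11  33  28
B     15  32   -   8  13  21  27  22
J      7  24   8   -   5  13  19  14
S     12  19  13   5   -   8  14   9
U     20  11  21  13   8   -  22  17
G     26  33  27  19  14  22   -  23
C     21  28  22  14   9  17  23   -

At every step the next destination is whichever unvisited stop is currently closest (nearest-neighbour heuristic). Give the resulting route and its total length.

Nearest-neighbour total = 134; route H → J → S → U → X → C → B → G → H.

From H: distances to unvisited — J=7, S=12, B=15, U=20, C=21, G=26, X=31. Nearest is J (7).
From J: distances to unvisited — S=5, B=8, U=13, C=14, G=19, X=24. Nearest is S (5).
From S: distances to unvisited — U=8, C=9, B=13, G=14, X=19. Nearest is U (8).
From U: distances to unvisited — X=11, C=17, B=21, G=22. Nearest is X (11).
From X: distances to unvisited — C=28, B=32, G=33. Nearest is C (28).
From C: distances to unvisited — B=22, G=23. Nearest is B (22).
From B: distances to unvisited — G=27. Nearest is G (27).
Return G→H: 26.
Total = 7 + 5 + 8 + 11 + 28 + 22 + 27 + 26 = 134.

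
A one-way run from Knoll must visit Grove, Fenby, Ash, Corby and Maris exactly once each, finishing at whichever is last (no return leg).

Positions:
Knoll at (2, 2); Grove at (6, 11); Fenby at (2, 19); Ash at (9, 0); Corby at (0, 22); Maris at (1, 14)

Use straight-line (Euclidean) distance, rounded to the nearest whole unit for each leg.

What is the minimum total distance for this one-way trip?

There are 5! = 120 possible orderings.
Knoll → Grove → Fenby → Ash → Corby → Maris: 10+9+20+24+8 = 71
Knoll → Grove → Fenby → Ash → Maris → Corby: 10+9+20+16+8 = 63
Knoll → Grove → Fenby → Corby → Ash → Maris: 10+9+4+24+16 = 63
Knoll → Grove → Fenby → Corby → Maris → Ash: 10+9+4+8+16 = 47
Knoll → Grove → Fenby → Maris → Ash → Corby: 10+9+5+16+24 = 64
Knoll → Grove → Fenby → Maris → Corby → Ash: 10+9+5+8+24 = 56
Knoll → Grove → Ash → Fenby → Corby → Maris: 10+11+20+4+8 = 53
Knoll → Grove → Ash → Fenby → Maris → Corby: 10+11+20+5+8 = 54
Knoll → Grove → Ash → Corby → Fenby → Maris: 10+11+24+4+5 = 54
Knoll → Grove → Ash → Corby → Maris → Fenby: 10+11+24+8+5 = 58
Knoll → Grove → Ash → Maris → Fenby → Corby: 10+11+16+5+4 = 46
Knoll → Grove → Ash → Maris → Corby → Fenby: 10+11+16+8+4 = 49
Knoll → Grove → Corby → Fenby → Ash → Maris: 10+13+4+20+16 = 63
Knoll → Grove → Corby → Fenby → Maris → Ash: 10+13+4+5+16 = 48
… (106 more)
Knoll → Ash → Grove → Maris → Fenby → Corby: 7+11+6+5+4 = 33  ← best
The minimum is 33.
One shortest path: Knoll → Ash → Grove → Maris → Fenby → Corby.

Minimum one-way distance = 33.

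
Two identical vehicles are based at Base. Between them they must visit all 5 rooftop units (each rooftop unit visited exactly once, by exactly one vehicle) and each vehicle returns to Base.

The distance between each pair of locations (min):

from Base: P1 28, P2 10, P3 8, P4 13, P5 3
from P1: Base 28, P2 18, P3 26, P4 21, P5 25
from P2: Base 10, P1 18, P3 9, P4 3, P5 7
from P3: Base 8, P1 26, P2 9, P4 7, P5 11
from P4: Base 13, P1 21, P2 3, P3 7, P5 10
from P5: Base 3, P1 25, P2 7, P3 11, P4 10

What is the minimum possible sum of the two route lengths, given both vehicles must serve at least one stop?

Minimum combined distance: 70 min.

Check every non-empty split of the stops between the two vehicles; for each half take its own optimal tour:
  {P1} + {P2, P3, P4, P5}: 56 + 28 = 84
  {P2} + {P1, P3, P4, P5}: 20 + 64 = 84
  {P1, P2} + {P3, P4, P5}: 56 + 28 = 84
  {P3} + {P1, P2, P4, P5}: 16 + 62 = 78
  {P1, P3} + {P2, P4, P5}: 62 + 26 = 88
  {P2, P3} + {P1, P4, P5}: 27 + 62 = 89
  … (15 splits in total)
  {P1, P2, P3, P4} + {P5}: 64 + 6 = 70  ← best
Best: vehicle 1 Base → P1 → P2 → P4 → P3 → Base = 64; vehicle 2 Base → P5 → Base = 6; combined 70.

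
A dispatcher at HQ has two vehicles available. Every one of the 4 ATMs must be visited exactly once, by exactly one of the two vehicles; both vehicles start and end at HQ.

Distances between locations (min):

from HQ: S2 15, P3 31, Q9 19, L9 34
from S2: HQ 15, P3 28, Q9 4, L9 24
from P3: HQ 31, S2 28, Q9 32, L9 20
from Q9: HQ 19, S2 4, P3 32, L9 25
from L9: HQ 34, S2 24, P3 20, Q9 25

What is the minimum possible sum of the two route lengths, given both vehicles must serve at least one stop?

123 min — the smallest possible combined total.

Try each way of splitting the stops between the two vehicles (each non-empty) and, for each split, find the best tour for each vehicle:
  {S2} + {P3, Q9, L9}: 30 + 95 = 125
  {P3} + {S2, Q9, L9}: 62 + 78 = 140
  {S2, P3} + {Q9, L9}: 74 + 78 = 152
  {Q9} + {S2, P3, L9}: 38 + 90 = 128
  {S2, Q9} + {P3, L9}: 38 + 85 = 123
  {P3, Q9} + {S2, L9}: 82 + 73 = 155
  … (7 splits in total)
Best: vehicle 1 HQ → S2 → Q9 → HQ = 38; vehicle 2 HQ → P3 → L9 → HQ = 85; combined 123.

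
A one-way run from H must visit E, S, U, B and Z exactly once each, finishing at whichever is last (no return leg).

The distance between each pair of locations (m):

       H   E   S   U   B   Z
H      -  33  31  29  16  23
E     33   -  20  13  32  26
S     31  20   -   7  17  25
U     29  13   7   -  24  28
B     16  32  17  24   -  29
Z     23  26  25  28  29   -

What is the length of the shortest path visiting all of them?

There are 5! = 120 possible orderings.
H - E - S - U - B - Z: 33+20+7+24+29 = 113
H - E - S - U - Z - B: 33+20+7+28+29 = 117
H - E - S - B - U - Z: 33+20+17+24+28 = 122
H - E - S - B - Z - U: 33+20+17+29+28 = 127
H - E - S - Z - U - B: 33+20+25+28+24 = 130
H - E - S - Z - B - U: 33+20+25+29+24 = 131
H - E - U - S - B - Z: 33+13+7+17+29 = 99
H - E - U - S - Z - B: 33+13+7+25+29 = 107
H - E - U - B - S - Z: 33+13+24+17+25 = 112
H - E - U - B - Z - S: 33+13+24+29+25 = 124
H - E - U - Z - S - B: 33+13+28+25+17 = 116
H - E - U - Z - B - S: 33+13+28+29+17 = 120
H - E - B - S - U - Z: 33+32+17+7+28 = 117
H - E - B - S - Z - U: 33+32+17+25+28 = 135
… (106 more)
H - B - S - U - E - Z: 16+17+7+13+26 = 79  ← best
The minimum is 79.
One shortest path: H → B → S → U → E → Z.

79 m — the minimum one-way total.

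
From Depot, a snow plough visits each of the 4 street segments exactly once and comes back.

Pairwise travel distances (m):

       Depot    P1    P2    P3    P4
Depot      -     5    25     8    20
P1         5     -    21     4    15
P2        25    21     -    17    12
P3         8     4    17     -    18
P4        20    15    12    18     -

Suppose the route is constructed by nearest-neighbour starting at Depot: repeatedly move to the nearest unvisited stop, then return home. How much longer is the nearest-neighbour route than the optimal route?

The nearest-neighbour route is 1 m longer than optimal.

From Depot: P1=5, P3=8, P4=20, P2=25 → choose P1 (5).
From P1: P3=4, P4=15, P2=21 → choose P3 (4).
From P3: P2=17, P4=18 → choose P2 (17).
From P2: P4=12 → choose P4 (12).
NN route Depot → P1 → P3 → P2 → P4 → Depot costs 58.
Optimal: Depot → P1 → P4 → P2 → P3 → Depot costs 57 (by enumerating all 12 distinct tours).
Excess = 58 − 57 = 1.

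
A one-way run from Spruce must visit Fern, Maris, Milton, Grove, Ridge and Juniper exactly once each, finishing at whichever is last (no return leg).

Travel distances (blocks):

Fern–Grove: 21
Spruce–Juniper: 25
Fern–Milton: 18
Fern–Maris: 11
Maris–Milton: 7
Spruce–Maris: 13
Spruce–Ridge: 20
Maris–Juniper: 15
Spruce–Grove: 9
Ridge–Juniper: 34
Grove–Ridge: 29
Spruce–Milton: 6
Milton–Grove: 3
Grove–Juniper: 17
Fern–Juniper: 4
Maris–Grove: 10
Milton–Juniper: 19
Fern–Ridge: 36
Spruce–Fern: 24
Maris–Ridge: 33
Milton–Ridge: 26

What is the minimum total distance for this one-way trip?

There are 6! = 720 possible orderings.
Spruce - Fern - Maris - Milton - Grove - Ridge - Juniper: 24+11+7+3+29+34 = 108
Spruce - Fern - Maris - Milton - Grove - Juniper - Ridge: 24+11+7+3+17+34 = 96
Spruce - Fern - Maris - Milton - Ridge - Grove - Juniper: 24+11+7+26+29+17 = 114
Spruce - Fern - Maris - Milton - Ridge - Juniper - Grove: 24+11+7+26+34+17 = 119
Spruce - Fern - Maris - Milton - Juniper - Grove - Ridge: 24+11+7+19+17+29 = 107
Spruce - Fern - Maris - Milton - Juniper - Ridge - Grove: 24+11+7+19+34+29 = 124
Spruce - Fern - Maris - Grove - Milton - Ridge - Juniper: 24+11+10+3+26+34 = 108
Spruce - Fern - Maris - Grove - Milton - Juniper - Ridge: 24+11+10+3+19+34 = 101
… (712 more)
Spruce - Milton - Grove - Maris - Fern - Juniper - Ridge: 6+3+10+11+4+34 = 68  ← best
The minimum is 68.
One shortest path: Spruce → Milton → Grove → Maris → Fern → Juniper → Ridge.

Shortest open route: 68 blocks.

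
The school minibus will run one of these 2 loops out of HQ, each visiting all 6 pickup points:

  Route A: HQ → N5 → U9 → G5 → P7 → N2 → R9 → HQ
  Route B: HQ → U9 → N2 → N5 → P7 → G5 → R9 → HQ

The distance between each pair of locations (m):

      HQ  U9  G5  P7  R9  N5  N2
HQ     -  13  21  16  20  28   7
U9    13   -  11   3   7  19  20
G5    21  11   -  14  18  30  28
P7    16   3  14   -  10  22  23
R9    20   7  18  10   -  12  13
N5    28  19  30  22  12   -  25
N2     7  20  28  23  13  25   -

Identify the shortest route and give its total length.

Route A: 28 + 19 + 11 + 14 + 23 + 13 + 20 = 128
Route B: 13 + 20 + 25 + 22 + 14 + 18 + 20 = 132

Shortest is Route A, total 128 m.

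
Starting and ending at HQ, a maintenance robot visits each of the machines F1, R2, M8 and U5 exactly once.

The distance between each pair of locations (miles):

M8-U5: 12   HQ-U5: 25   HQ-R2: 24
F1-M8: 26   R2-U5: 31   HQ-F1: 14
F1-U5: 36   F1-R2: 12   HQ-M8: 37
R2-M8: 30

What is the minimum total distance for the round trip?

HQ → F1 → R2 → M8 → U5 → HQ: 14+12+30+12+25 = 93
HQ → F1 → R2 → U5 → M8 → HQ: 14+12+31+12+37 = 106
HQ → F1 → M8 → R2 → U5 → HQ: 14+26+30+31+25 = 126
HQ → F1 → M8 → U5 → R2 → HQ: 14+26+12+31+24 = 107
HQ → F1 → U5 → R2 → M8 → HQ: 14+36+31+30+37 = 148
HQ → F1 → U5 → M8 → R2 → HQ: 14+36+12+30+24 = 116
HQ → R2 → F1 → M8 → U5 → HQ: 24+12+26+12+25 = 99
HQ → R2 → F1 → U5 → M8 → HQ: 24+12+36+12+37 = 121
HQ → R2 → M8 → F1 → U5 → HQ: 24+30+26+36+25 = 141
HQ → R2 → U5 → F1 → M8 → HQ: 24+31+36+26+37 = 154
HQ → M8 → F1 → R2 → U5 → HQ: 37+26+12+31+25 = 131
HQ → M8 → R2 → F1 → U5 → HQ: 37+30+12+36+25 = 140
The minimum is 93.
One optimal route: HQ → F1 → R2 → M8 → U5 → HQ (or its reverse).

Minimum total distance: 93 miles.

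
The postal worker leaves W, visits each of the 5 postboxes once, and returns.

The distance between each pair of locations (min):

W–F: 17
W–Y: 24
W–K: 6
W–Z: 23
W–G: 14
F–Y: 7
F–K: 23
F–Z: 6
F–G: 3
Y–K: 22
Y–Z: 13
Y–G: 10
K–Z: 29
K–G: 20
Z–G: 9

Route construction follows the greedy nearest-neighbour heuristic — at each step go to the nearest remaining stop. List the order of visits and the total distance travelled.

At W the remaining stops are K 6, G 14, F 17, Z 23, Y 24; go to K.
At K the remaining stops are G 20, Y 22, F 23, Z 29; go to G.
At G the remaining stops are F 3, Z 9, Y 10; go to F.
At F the remaining stops are Z 6, Y 7; go to Z.
At Z the remaining stops are Y 13; go to Y.
Return Y→W: 24.
Total = 6 + 20 + 3 + 6 + 13 + 24 = 72.

Total distance 72 min via the nearest-neighbour route W → K → G → F → Z → Y → W.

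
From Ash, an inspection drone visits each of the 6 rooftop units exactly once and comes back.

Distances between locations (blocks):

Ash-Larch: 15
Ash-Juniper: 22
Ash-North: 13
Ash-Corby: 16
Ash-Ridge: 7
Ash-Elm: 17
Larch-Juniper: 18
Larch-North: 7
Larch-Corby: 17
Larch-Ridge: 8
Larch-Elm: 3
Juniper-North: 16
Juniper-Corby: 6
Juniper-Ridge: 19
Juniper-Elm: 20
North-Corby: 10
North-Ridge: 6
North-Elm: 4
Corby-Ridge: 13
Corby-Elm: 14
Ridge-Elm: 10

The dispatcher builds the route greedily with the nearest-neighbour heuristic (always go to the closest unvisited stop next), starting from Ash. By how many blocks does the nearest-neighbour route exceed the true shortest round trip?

Ash: Ridge=7, North=13, Larch=15, Corby=16, Elm=17, Juniper=22 ⇒ Ridge
Ridge: North=6, Larch=8, Elm=10, Corby=13, Juniper=19 ⇒ North
North: Elm=4, Larch=7, Corby=10, Juniper=16 ⇒ Elm
Elm: Larch=3, Corby=14, Juniper=20 ⇒ Larch
Larch: Corby=17, Juniper=18 ⇒ Corby
Corby: Juniper=6 ⇒ Juniper
NN route Ash → Ridge → North → Elm → Larch → Corby → Juniper → Ash costs 65.
Optimal: Ash → Juniper → Corby → North → Elm → Larch → Ridge → Ash costs 60 (by enumerating all 360 distinct tours).
Excess = 65 − 60 = 5.

5 blocks longer than the optimal tour.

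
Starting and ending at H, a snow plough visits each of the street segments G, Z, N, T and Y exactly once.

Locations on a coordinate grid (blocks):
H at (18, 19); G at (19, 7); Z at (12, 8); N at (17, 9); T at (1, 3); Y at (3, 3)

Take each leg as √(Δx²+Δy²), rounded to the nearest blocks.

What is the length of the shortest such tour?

There are 60 distinct closed tours to check (reversals are equivalent).
H-G-Z-N-T-Y-H: 12+7+5+17+2+22 = 65
H-G-Z-N-Y-T-H: 12+7+5+15+2+23 = 64
H-G-Z-T-N-Y-H: 12+7+12+17+15+22 = 85
H-G-Z-T-Y-N-H: 12+7+12+2+15+10 = 58
H-G-Z-Y-N-T-H: 12+7+10+15+17+23 = 84
H-G-Z-Y-T-N-H: 12+7+10+2+17+10 = 58
H-G-N-Z-T-Y-H: 12+3+5+12+2+22 = 56
H-G-N-Z-Y-T-H: 12+3+5+10+2+23 = 55
H-G-N-T-Z-Y-H: 12+3+17+12+10+22 = 76
H-G-N-T-Y-Z-H: 12+3+17+2+10+13 = 57
H-G-N-Y-Z-T-H: 12+3+15+10+12+23 = 75
H-G-N-Y-T-Z-H: 12+3+15+2+12+13 = 57
H-G-T-Z-N-Y-H: 12+18+12+5+15+22 = 84
H-G-T-Z-Y-N-H: 12+18+12+10+15+10 = 77
… (46 more)
The minimum is 55.
One optimal route: H → G → N → Z → Y → T → H (or its reverse).

55 blocks — the shortest possible round trip.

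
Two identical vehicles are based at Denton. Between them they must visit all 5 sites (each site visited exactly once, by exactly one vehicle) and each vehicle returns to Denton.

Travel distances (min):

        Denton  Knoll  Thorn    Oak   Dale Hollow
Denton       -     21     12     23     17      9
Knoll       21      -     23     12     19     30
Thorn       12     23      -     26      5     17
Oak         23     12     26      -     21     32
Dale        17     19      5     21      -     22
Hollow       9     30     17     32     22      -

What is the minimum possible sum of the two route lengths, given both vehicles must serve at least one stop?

Check every non-empty split of the stops between the two vehicles; for each half take its own optimal tour:
  {Knoll} + {Thorn, Oak, Dale, Hollow}: 42 + 75 = 117
  {Thorn} + {Knoll, Oak, Dale, Hollow}: 24 + 85 = 109
  {Knoll, Thorn} + {Oak, Dale, Hollow}: 56 + 75 = 131
  {Oak} + {Knoll, Thorn, Dale, Hollow}: 46 + 71 = 117
  {Knoll, Oak} + {Thorn, Dale, Hollow}: 56 + 48 = 104
  {Thorn, Oak} + {Knoll, Dale, Hollow}: 61 + 71 = 132
  … (15 splits in total)
  {Knoll, Thorn, Oak, Dale} + {Hollow}: 71 + 18 = 89  ← best
Best: vehicle 1 Denton → Knoll → Oak → Dale → Thorn → Denton = 71; vehicle 2 Denton → Hollow → Denton = 18; combined 89.

Minimum combined distance: 89 min.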